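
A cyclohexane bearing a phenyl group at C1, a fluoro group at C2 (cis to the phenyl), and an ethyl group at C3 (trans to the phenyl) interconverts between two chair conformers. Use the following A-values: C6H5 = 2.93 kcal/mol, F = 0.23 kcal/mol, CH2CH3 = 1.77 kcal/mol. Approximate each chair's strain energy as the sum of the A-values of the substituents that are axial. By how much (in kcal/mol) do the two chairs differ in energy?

Chair I (phenyl axial, fluoro equatorial, ethyl equatorial): E = 2.93 kcal/mol.
Chair II (phenyl equatorial, fluoro axial, ethyl axial): E = 2.00 kcal/mol.
ΔE = 2.93 − 2.00 = 0.93 kcal/mol; chair II is more stable.

0.93 kcal/mol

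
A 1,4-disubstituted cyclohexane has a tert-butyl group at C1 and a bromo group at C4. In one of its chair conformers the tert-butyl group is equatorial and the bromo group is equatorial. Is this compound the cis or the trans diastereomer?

trans

C1 and C4 have opposite parity, so their axial bonds point in opposite directions.
With opposite-parity carbons, two substituents on the same face are one axial and one equatorial; opposite faces give both axial or both equatorial.
Here the groups are equatorial/equatorial → opposite face → trans.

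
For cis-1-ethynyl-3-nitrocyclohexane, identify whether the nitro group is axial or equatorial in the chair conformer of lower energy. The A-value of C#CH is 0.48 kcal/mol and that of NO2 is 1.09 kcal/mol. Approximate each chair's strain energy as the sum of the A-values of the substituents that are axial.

C1 and C3 have the same parity, so for the cis isomer the two substituents are e,e in one chair and a,a in the other.
Chair I (ethynyl axial, nitro axial): E = 1.57 kcal/mol.
Chair II (ethynyl equatorial, nitro equatorial): E = 0.00 kcal/mol.
Chair II is the more stable (lower-energy) conformer, and in that chair the nitro group is equatorial.

equatorial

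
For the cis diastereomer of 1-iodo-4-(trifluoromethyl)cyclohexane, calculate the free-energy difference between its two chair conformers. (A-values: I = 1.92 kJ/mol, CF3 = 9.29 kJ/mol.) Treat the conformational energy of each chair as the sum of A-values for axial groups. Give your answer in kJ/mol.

7.37 kJ/mol

C1 and C4 have opposite parity, so for the cis isomer the two substituents are one axial and one equatorial in each chair.
Chair I (iodo axial, trifluoromethyl equatorial): E = 1.92 kJ/mol.
Chair II (iodo equatorial, trifluoromethyl axial): E = 9.29 kJ/mol.
ΔE = 9.29 − 1.92 = 7.37 kJ/mol; chair I is more stable.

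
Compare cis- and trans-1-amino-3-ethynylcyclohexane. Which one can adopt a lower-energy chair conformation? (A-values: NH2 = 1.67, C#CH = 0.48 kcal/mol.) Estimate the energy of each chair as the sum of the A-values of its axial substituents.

At 1,3 positions (parity same): cis → (e,e or a,a); trans → (a,e or e,a).
Best chair for cis: E = 0.00 kcal/mol; best chair for trans: E = 0.48 kcal/mol.
The cis isomer is lower by 0.48 kcal/mol.

cis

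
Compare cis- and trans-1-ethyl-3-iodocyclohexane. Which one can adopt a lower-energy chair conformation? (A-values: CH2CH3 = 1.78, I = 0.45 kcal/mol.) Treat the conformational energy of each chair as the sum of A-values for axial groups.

cis

At 1,3 positions (parity same): cis → (e,e or a,a); trans → (a,e or e,a).
Best chair for cis: E = 0.00 kcal/mol; best chair for trans: E = 0.45 kcal/mol.
The cis isomer is lower by 0.45 kcal/mol.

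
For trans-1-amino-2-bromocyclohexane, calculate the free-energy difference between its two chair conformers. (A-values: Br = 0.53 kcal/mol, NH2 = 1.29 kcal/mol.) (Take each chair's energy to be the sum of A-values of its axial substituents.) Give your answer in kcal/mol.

C1 and C2 have opposite parity, so for the trans isomer the two substituents are e,e in one chair and a,a in the other.
Chair I (bromo axial, amino axial): E = 1.82 kcal/mol.
Chair II (bromo equatorial, amino equatorial): E = 0.00 kcal/mol.
ΔE = 1.82 − 0.00 = 1.82 kcal/mol; chair II is more stable.

1.82 kcal/mol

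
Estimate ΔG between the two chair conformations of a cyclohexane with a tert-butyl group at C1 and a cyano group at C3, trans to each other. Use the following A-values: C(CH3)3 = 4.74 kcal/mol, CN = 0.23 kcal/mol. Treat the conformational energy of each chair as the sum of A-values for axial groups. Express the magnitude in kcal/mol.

4.51 kcal/mol

C1 and C3 have the same parity, so for the trans isomer the two substituents are one axial and one equatorial in each chair.
Chair I (tert-butyl axial, cyano equatorial): E = 4.74 kcal/mol.
Chair II (tert-butyl equatorial, cyano axial): E = 0.23 kcal/mol.
ΔE = 4.74 − 0.23 = 4.51 kcal/mol; chair II is more stable.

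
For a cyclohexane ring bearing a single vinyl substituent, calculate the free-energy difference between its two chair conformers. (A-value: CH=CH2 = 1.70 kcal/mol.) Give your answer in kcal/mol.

A monosubstituted cyclohexane has one chair with the vinyl group axial (E = A = 1.70 kcal/mol) and one with it equatorial (E = 0).
ΔE = 1.70 − 0 = 1.70 kcal/mol.

1.70 kcal/mol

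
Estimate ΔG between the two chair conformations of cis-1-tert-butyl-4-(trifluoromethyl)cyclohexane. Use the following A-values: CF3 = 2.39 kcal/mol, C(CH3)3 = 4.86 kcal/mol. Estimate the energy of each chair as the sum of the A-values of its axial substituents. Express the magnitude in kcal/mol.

2.47 kcal/mol

C1 and C4 have opposite parity, so for the cis isomer the two substituents are one axial and one equatorial in each chair.
Chair I (trifluoromethyl axial, tert-butyl equatorial): E = 2.39 kcal/mol.
Chair II (trifluoromethyl equatorial, tert-butyl axial): E = 4.86 kcal/mol.
ΔE = 4.86 − 2.39 = 2.47 kcal/mol; chair I is more stable.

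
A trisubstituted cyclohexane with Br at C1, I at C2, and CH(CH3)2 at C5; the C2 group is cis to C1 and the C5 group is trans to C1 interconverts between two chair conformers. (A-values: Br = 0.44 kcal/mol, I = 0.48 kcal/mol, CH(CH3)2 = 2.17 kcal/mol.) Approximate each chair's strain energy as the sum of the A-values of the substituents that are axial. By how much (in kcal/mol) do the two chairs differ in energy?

Chair I (bromo axial, iodo equatorial, isopropyl equatorial): E = 0.44 kcal/mol.
Chair II (bromo equatorial, iodo axial, isopropyl axial): E = 2.65 kcal/mol.
ΔE = 2.65 − 0.44 = 2.21 kcal/mol; chair I is more stable.

2.21 kcal/mol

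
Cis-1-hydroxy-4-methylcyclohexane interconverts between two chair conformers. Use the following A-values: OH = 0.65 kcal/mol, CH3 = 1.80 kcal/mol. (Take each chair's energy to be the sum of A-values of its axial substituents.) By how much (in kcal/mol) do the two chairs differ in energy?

1.15 kcal/mol

C1 and C4 have opposite parity, so for the cis isomer the two substituents are one axial and one equatorial in each chair.
Chair I (hydroxyl axial, methyl equatorial): E = 0.65 kcal/mol.
Chair II (hydroxyl equatorial, methyl axial): E = 1.80 kcal/mol.
ΔE = 1.80 − 0.65 = 1.15 kcal/mol; chair I is more stable.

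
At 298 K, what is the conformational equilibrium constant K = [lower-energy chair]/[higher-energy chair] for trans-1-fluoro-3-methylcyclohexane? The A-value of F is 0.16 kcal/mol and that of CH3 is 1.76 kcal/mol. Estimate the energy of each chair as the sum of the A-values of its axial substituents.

C1 and C3 have the same parity, so for the trans isomer the two substituents are one axial and one equatorial in each chair.
Chair I (fluoro axial, methyl equatorial): E = 0.16 kcal/mol; chair II (fluoro equatorial, methyl axial): E = 1.76 kcal/mol.
ΔG = 1.60 kcal/mol between the two chairs.
K = exp(ΔG/RT) with R = 1.987×10⁻³ kcal mol⁻¹ K⁻¹ and T = 298 K gives K ≈ 14.9.

K ≈ 14.9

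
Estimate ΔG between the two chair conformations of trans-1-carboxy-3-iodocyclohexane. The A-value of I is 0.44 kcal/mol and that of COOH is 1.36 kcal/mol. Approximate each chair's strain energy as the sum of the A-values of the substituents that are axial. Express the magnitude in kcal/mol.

0.92 kcal/mol

C1 and C3 have the same parity, so for the trans isomer the two substituents are one axial and one equatorial in each chair.
Chair I (iodo axial, carboxyl equatorial): E = 0.44 kcal/mol.
Chair II (iodo equatorial, carboxyl axial): E = 1.36 kcal/mol.
ΔE = 1.36 − 0.44 = 0.92 kcal/mol; chair I is more stable.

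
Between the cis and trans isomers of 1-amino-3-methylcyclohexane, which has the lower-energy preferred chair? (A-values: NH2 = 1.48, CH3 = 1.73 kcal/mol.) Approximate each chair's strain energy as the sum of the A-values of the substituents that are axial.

At 1,3 positions (parity same): cis → (e,e or a,a); trans → (a,e or e,a).
Best chair for cis: E = 0.00 kcal/mol; best chair for trans: E = 1.48 kcal/mol.
The cis isomer is lower by 1.48 kcal/mol.

cis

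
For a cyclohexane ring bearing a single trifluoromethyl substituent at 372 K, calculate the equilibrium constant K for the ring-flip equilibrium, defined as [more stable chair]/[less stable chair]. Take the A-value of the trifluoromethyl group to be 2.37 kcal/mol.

K ≈ 24.7

One chair has the trifluoromethyl group axial (E = 2.37 kcal/mol) and the other has it equatorial (E = 0).
ΔG = 2.37 kcal/mol between the two chairs.
K = exp(ΔG/RT) with R = 1.987×10⁻³ kcal mol⁻¹ K⁻¹ and T = 372 K gives K ≈ 24.7.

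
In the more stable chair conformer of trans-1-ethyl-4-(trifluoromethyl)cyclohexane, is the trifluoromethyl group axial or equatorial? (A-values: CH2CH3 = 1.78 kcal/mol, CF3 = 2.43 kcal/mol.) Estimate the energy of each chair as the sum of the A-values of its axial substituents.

equatorial

C1 and C4 have opposite parity, so for the trans isomer the two substituents are e,e in one chair and a,a in the other.
Chair I (ethyl axial, trifluoromethyl axial): E = 4.21 kcal/mol.
Chair II (ethyl equatorial, trifluoromethyl equatorial): E = 0.00 kcal/mol.
Chair II is the more stable (lower-energy) conformer, and in that chair the trifluoromethyl group is equatorial.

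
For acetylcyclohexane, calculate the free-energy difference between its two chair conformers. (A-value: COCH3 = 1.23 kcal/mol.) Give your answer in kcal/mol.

A monosubstituted cyclohexane has one chair with the acetyl group axial (E = A = 1.23 kcal/mol) and one with it equatorial (E = 0).
ΔE = 1.23 − 0 = 1.23 kcal/mol.

1.23 kcal/mol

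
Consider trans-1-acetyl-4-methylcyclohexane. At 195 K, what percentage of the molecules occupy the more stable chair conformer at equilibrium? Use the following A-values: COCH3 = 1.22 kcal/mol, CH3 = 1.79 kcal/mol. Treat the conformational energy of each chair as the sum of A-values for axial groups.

100.0%

C1 and C4 have opposite parity, so for the trans isomer the two substituents are e,e in one chair and a,a in the other.
Chair I (acetyl axial, methyl axial): E = 3.01 kcal/mol; chair II (acetyl equatorial, methyl equatorial): E = 0.00 kcal/mol.
ΔG = 3.01 kcal/mol between the two chairs.
K = exp(ΔG/RT) with R = 1.987×10⁻³ kcal mol⁻¹ K⁻¹ and T = 195 K gives K ≈ 2.36e+03.
Fraction in the lower-energy chair = K/(K+1) = 100.0%.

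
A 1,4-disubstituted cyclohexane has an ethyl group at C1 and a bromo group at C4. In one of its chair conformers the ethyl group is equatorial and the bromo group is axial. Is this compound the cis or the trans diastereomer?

cis

C1 and C4 have opposite parity, so their axial bonds point in opposite directions.
With opposite-parity carbons, two substituents on the same face are one axial and one equatorial; opposite faces give both axial or both equatorial.
Here the groups are equatorial/axial → same face → cis.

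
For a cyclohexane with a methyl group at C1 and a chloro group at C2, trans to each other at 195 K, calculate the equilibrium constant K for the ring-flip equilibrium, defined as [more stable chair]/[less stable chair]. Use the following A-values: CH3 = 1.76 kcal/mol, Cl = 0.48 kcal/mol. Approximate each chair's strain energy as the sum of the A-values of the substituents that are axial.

K ≈ 324

C1 and C2 have opposite parity, so for the trans isomer the two substituents are e,e in one chair and a,a in the other.
Chair I (methyl axial, chloro axial): E = 2.24 kcal/mol; chair II (methyl equatorial, chloro equatorial): E = 0.00 kcal/mol.
ΔG = 2.24 kcal/mol between the two chairs.
K = exp(ΔG/RT) with R = 1.987×10⁻³ kcal mol⁻¹ K⁻¹ and T = 195 K gives K ≈ 324.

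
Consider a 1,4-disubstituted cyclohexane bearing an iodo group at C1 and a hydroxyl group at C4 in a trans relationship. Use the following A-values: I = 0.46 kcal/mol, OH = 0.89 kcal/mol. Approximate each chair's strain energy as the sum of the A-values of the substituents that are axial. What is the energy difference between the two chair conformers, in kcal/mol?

1.35 kcal/mol

C1 and C4 have opposite parity, so for the trans isomer the two substituents are e,e in one chair and a,a in the other.
Chair I (iodo axial, hydroxyl axial): E = 1.35 kcal/mol.
Chair II (iodo equatorial, hydroxyl equatorial): E = 0.00 kcal/mol.
ΔE = 1.35 − 0.00 = 1.35 kcal/mol; chair II is more stable.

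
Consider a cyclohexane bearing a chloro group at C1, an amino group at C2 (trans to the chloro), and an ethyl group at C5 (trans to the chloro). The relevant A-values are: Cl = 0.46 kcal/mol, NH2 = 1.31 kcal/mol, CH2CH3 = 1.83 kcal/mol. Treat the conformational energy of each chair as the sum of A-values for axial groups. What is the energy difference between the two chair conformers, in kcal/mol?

0.06 kcal/mol

Chair I (chloro axial, amino axial, ethyl equatorial): E = 1.77 kcal/mol.
Chair II (chloro equatorial, amino equatorial, ethyl axial): E = 1.83 kcal/mol.
ΔE = 1.83 − 1.77 = 0.06 kcal/mol; chair I is more stable.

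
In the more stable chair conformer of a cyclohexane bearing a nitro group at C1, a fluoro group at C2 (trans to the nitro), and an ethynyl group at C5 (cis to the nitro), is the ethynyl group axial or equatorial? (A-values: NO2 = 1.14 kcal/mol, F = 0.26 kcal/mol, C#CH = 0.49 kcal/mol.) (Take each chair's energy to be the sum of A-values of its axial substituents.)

Chair I (nitro axial, fluoro axial, ethynyl axial): E = 1.89 kcal/mol.
Chair II (nitro equatorial, fluoro equatorial, ethynyl equatorial): E = 0.00 kcal/mol.
Chair II is the more stable (lower-energy) conformer, and in that chair the ethynyl group is equatorial.

equatorial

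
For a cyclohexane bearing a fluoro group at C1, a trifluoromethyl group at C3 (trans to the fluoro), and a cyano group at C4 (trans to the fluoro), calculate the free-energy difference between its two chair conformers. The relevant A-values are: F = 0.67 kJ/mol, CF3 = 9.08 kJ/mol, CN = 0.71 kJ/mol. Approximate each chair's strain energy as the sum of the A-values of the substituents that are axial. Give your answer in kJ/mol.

7.70 kJ/mol

Chair I (fluoro axial, trifluoromethyl equatorial, cyano axial): E = 1.38 kJ/mol.
Chair II (fluoro equatorial, trifluoromethyl axial, cyano equatorial): E = 9.08 kJ/mol.
ΔE = 9.08 − 1.38 = 7.70 kJ/mol; chair I is more stable.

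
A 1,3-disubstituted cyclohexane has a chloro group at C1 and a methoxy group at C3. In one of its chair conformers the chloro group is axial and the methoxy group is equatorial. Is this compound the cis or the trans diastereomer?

trans

C1 and C3 have the same parity, so their axial bonds point in the same direction.
With same-parity carbons, two substituents on the same face are both axial or both equatorial; opposite faces give one of each.
Here the groups are axial/equatorial → opposite face → trans.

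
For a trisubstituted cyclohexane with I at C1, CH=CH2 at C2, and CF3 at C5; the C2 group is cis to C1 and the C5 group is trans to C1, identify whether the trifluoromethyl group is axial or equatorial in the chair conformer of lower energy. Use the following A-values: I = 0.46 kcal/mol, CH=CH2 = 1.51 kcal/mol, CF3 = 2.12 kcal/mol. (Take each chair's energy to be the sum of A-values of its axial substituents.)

Chair I (iodo axial, vinyl equatorial, trifluoromethyl equatorial): E = 0.46 kcal/mol.
Chair II (iodo equatorial, vinyl axial, trifluoromethyl axial): E = 3.63 kcal/mol.
Chair I is the more stable (lower-energy) conformer, and in that chair the trifluoromethyl group is equatorial.

equatorial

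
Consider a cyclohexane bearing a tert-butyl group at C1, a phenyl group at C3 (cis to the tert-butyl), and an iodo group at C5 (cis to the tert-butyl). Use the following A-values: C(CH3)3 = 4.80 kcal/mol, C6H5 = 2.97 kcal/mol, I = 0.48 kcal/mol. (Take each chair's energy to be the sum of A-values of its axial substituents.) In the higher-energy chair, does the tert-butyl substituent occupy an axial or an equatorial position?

Chair I (tert-butyl axial, phenyl axial, iodo axial): E = 8.25 kcal/mol.
Chair II (tert-butyl equatorial, phenyl equatorial, iodo equatorial): E = 0.00 kcal/mol.
Chair I is the less stable (higher-energy) conformer, and in that chair the tert-butyl group is axial.

axial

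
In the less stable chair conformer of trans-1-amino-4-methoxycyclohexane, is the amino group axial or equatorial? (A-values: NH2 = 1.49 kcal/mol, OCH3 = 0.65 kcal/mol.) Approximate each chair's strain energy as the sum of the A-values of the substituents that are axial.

C1 and C4 have opposite parity, so for the trans isomer the two substituents are e,e in one chair and a,a in the other.
Chair I (amino axial, methoxy axial): E = 2.14 kcal/mol.
Chair II (amino equatorial, methoxy equatorial): E = 0.00 kcal/mol.
Chair I is the less stable (higher-energy) conformer, and in that chair the amino group is axial.

axial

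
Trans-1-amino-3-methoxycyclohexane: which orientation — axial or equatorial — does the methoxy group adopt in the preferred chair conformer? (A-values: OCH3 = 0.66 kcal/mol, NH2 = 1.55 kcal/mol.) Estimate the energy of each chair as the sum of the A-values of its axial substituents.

axial

C1 and C3 have the same parity, so for the trans isomer the two substituents are one axial and one equatorial in each chair.
Chair I (methoxy axial, amino equatorial): E = 0.66 kcal/mol.
Chair II (methoxy equatorial, amino axial): E = 1.55 kcal/mol.
Chair I is the more stable (lower-energy) conformer, and in that chair the methoxy group is axial.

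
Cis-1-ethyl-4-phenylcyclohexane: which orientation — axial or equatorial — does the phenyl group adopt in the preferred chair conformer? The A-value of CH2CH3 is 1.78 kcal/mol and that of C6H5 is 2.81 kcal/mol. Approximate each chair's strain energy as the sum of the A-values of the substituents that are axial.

equatorial

C1 and C4 have opposite parity, so for the cis isomer the two substituents are one axial and one equatorial in each chair.
Chair I (ethyl axial, phenyl equatorial): E = 1.78 kcal/mol.
Chair II (ethyl equatorial, phenyl axial): E = 2.81 kcal/mol.
Chair I is the more stable (lower-energy) conformer, and in that chair the phenyl group is equatorial.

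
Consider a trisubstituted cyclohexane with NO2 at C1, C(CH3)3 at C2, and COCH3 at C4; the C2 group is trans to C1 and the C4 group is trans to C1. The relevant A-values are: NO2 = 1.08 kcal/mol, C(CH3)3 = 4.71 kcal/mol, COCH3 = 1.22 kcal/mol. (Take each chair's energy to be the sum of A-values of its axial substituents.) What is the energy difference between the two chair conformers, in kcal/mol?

7.01 kcal/mol

Chair I (nitro axial, tert-butyl axial, acetyl axial): E = 7.01 kcal/mol.
Chair II (nitro equatorial, tert-butyl equatorial, acetyl equatorial): E = 0.00 kcal/mol.
ΔE = 7.01 − 0.00 = 7.01 kcal/mol; chair II is more stable.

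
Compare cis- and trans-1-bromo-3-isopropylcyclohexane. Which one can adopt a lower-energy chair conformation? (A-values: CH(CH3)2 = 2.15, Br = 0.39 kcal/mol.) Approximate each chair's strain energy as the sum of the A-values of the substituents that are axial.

At 1,3 positions (parity same): cis → (e,e or a,a); trans → (a,e or e,a).
Best chair for cis: E = 0.00 kcal/mol; best chair for trans: E = 0.39 kcal/mol.
The cis isomer is lower by 0.39 kcal/mol.

cis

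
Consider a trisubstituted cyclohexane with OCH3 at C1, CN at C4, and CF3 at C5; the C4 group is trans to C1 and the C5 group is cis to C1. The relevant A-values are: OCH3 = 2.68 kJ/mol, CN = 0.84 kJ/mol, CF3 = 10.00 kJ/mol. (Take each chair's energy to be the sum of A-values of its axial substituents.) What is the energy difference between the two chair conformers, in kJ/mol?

13.52 kJ/mol

Chair I (methoxy axial, cyano axial, trifluoromethyl axial): E = 13.52 kJ/mol.
Chair II (methoxy equatorial, cyano equatorial, trifluoromethyl equatorial): E = 0.00 kJ/mol.
ΔE = 13.52 − 0.00 = 13.52 kJ/mol; chair II is more stable.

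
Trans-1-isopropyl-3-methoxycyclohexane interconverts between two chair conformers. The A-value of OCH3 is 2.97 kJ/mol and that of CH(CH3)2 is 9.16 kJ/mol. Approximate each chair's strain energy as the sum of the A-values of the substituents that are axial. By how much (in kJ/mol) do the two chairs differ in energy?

6.19 kJ/mol

C1 and C3 have the same parity, so for the trans isomer the two substituents are one axial and one equatorial in each chair.
Chair I (methoxy axial, isopropyl equatorial): E = 2.97 kJ/mol.
Chair II (methoxy equatorial, isopropyl axial): E = 9.16 kJ/mol.
ΔE = 9.16 − 2.97 = 6.19 kJ/mol; chair I is more stable.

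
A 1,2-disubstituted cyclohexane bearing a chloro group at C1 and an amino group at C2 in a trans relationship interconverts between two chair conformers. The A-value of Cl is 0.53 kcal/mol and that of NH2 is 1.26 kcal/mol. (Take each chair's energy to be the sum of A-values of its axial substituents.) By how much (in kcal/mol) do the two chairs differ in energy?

1.79 kcal/mol

C1 and C2 have opposite parity, so for the trans isomer the two substituents are e,e in one chair and a,a in the other.
Chair I (chloro axial, amino axial): E = 1.79 kcal/mol.
Chair II (chloro equatorial, amino equatorial): E = 0.00 kcal/mol.
ΔE = 1.79 − 0.00 = 1.79 kcal/mol; chair II is more stable.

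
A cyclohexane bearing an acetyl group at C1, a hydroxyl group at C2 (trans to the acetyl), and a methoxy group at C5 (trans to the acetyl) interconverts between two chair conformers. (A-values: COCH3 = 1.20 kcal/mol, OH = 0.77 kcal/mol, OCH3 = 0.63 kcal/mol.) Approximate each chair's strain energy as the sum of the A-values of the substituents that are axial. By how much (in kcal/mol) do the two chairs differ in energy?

Chair I (acetyl axial, hydroxyl axial, methoxy equatorial): E = 1.97 kcal/mol.
Chair II (acetyl equatorial, hydroxyl equatorial, methoxy axial): E = 0.63 kcal/mol.
ΔE = 1.97 − 0.63 = 1.34 kcal/mol; chair II is more stable.

1.34 kcal/mol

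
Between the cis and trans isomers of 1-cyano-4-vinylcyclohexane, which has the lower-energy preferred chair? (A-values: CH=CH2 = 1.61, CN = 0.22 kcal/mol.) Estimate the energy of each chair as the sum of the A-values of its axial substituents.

trans

At 1,4 positions (parity opposite): cis → (a,e or e,a); trans → (e,e or a,a).
Best chair for cis: E = 0.22 kcal/mol; best chair for trans: E = 0.00 kcal/mol.
The trans isomer is lower by 0.22 kcal/mol.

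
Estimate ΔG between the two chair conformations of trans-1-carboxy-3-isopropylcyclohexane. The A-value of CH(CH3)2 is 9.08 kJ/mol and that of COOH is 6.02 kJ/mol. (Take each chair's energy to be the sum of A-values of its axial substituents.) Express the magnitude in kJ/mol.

3.06 kJ/mol

C1 and C3 have the same parity, so for the trans isomer the two substituents are one axial and one equatorial in each chair.
Chair I (isopropyl axial, carboxyl equatorial): E = 9.08 kJ/mol.
Chair II (isopropyl equatorial, carboxyl axial): E = 6.02 kJ/mol.
ΔE = 9.08 − 6.02 = 3.06 kJ/mol; chair II is more stable.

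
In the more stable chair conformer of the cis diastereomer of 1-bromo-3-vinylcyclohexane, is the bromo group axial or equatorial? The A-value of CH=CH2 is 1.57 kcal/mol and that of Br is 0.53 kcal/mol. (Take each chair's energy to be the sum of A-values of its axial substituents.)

C1 and C3 have the same parity, so for the cis isomer the two substituents are e,e in one chair and a,a in the other.
Chair I (vinyl axial, bromo axial): E = 2.10 kcal/mol.
Chair II (vinyl equatorial, bromo equatorial): E = 0.00 kcal/mol.
Chair II is the more stable (lower-energy) conformer, and in that chair the bromo group is equatorial.

equatorial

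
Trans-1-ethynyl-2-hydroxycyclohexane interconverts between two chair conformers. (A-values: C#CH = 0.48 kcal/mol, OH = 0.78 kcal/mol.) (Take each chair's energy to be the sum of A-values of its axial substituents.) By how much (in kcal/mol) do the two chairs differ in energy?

C1 and C2 have opposite parity, so for the trans isomer the two substituents are e,e in one chair and a,a in the other.
Chair I (ethynyl axial, hydroxyl axial): E = 1.26 kcal/mol.
Chair II (ethynyl equatorial, hydroxyl equatorial): E = 0.00 kcal/mol.
ΔE = 1.26 − 0.00 = 1.26 kcal/mol; chair II is more stable.

1.26 kcal/mol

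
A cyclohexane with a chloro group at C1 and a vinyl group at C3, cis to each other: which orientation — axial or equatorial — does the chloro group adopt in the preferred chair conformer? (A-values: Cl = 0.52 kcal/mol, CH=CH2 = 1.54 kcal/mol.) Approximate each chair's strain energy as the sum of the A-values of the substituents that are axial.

C1 and C3 have the same parity, so for the cis isomer the two substituents are e,e in one chair and a,a in the other.
Chair I (chloro axial, vinyl axial): E = 2.06 kcal/mol.
Chair II (chloro equatorial, vinyl equatorial): E = 0.00 kcal/mol.
Chair II is the more stable (lower-energy) conformer, and in that chair the chloro group is equatorial.

equatorial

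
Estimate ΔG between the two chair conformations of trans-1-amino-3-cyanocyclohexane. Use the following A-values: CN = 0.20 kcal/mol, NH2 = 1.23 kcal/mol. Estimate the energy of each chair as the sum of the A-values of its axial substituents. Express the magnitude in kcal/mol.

1.03 kcal/mol

C1 and C3 have the same parity, so for the trans isomer the two substituents are one axial and one equatorial in each chair.
Chair I (cyano axial, amino equatorial): E = 0.20 kcal/mol.
Chair II (cyano equatorial, amino axial): E = 1.23 kcal/mol.
ΔE = 1.23 − 0.20 = 1.03 kcal/mol; chair I is more stable.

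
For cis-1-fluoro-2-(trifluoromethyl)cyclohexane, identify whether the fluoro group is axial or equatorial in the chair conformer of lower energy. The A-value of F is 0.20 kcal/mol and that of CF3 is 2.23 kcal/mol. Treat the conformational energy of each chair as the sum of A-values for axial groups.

axial

C1 and C2 have opposite parity, so for the cis isomer the two substituents are one axial and one equatorial in each chair.
Chair I (fluoro axial, trifluoromethyl equatorial): E = 0.20 kcal/mol.
Chair II (fluoro equatorial, trifluoromethyl axial): E = 2.23 kcal/mol.
Chair I is the more stable (lower-energy) conformer, and in that chair the fluoro group is axial.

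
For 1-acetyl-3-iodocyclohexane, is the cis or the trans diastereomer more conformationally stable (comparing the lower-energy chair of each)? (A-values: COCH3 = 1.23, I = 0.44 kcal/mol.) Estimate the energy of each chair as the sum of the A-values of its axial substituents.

At 1,3 positions (parity same): cis → (e,e or a,a); trans → (a,e or e,a).
Best chair for cis: E = 0.00 kcal/mol; best chair for trans: E = 0.44 kcal/mol.
The cis isomer is lower by 0.44 kcal/mol.

cis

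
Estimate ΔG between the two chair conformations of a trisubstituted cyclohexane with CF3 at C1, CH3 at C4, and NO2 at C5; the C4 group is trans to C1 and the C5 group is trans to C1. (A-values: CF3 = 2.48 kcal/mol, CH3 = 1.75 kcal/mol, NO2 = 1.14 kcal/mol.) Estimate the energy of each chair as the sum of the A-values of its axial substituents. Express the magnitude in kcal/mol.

3.09 kcal/mol

Chair I (trifluoromethyl axial, methyl axial, nitro equatorial): E = 4.23 kcal/mol.
Chair II (trifluoromethyl equatorial, methyl equatorial, nitro axial): E = 1.14 kcal/mol.
ΔE = 4.23 − 1.14 = 3.09 kcal/mol; chair II is more stable.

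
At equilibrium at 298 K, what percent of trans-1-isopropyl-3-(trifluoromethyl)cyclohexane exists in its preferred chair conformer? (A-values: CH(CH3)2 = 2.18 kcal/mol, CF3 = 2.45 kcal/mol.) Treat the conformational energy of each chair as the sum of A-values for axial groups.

61.2%

C1 and C3 have the same parity, so for the trans isomer the two substituents are one axial and one equatorial in each chair.
Chair I (isopropyl axial, trifluoromethyl equatorial): E = 2.18 kcal/mol; chair II (isopropyl equatorial, trifluoromethyl axial): E = 2.45 kcal/mol.
ΔG = 0.27 kcal/mol between the two chairs.
K = exp(ΔG/RT) with R = 1.987×10⁻³ kcal mol⁻¹ K⁻¹ and T = 298 K gives K ≈ 1.58.
Fraction in the lower-energy chair = K/(K+1) = 61.2%.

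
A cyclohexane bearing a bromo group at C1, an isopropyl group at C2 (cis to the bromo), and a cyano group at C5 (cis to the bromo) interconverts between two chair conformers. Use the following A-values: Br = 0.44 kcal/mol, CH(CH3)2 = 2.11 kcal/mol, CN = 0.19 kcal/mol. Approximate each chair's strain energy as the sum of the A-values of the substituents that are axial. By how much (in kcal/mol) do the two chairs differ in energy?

Chair I (bromo axial, isopropyl equatorial, cyano axial): E = 0.63 kcal/mol.
Chair II (bromo equatorial, isopropyl axial, cyano equatorial): E = 2.11 kcal/mol.
ΔE = 2.11 − 0.63 = 1.48 kcal/mol; chair I is more stable.

1.48 kcal/mol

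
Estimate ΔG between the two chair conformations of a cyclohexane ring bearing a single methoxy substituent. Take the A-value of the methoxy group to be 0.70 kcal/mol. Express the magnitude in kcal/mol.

0.70 kcal/mol

A monosubstituted cyclohexane has one chair with the methoxy group axial (E = A = 0.70 kcal/mol) and one with it equatorial (E = 0).
ΔE = 0.70 − 0 = 0.70 kcal/mol.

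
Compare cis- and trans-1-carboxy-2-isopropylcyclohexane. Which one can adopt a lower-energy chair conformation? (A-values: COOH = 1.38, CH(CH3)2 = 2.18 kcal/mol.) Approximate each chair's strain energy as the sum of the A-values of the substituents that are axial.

trans

At 1,2 positions (parity opposite): cis → (a,e or e,a); trans → (e,e or a,a).
Best chair for cis: E = 1.38 kcal/mol; best chair for trans: E = 0.00 kcal/mol.
The trans isomer is lower by 1.38 kcal/mol.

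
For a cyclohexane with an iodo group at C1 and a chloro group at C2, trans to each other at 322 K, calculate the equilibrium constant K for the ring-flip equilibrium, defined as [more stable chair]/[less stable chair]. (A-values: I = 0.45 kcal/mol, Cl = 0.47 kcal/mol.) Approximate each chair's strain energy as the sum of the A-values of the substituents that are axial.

C1 and C2 have opposite parity, so for the trans isomer the two substituents are e,e in one chair and a,a in the other.
Chair I (iodo axial, chloro axial): E = 0.92 kcal/mol; chair II (iodo equatorial, chloro equatorial): E = 0.00 kcal/mol.
ΔG = 0.92 kcal/mol between the two chairs.
K = exp(ΔG/RT) with R = 1.987×10⁻³ kcal mol⁻¹ K⁻¹ and T = 322 K gives K ≈ 4.21.

K ≈ 4.21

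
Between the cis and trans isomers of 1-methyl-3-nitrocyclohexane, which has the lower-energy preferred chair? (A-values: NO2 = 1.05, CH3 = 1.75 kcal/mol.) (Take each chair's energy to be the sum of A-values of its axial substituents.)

cis

At 1,3 positions (parity same): cis → (e,e or a,a); trans → (a,e or e,a).
Best chair for cis: E = 0.00 kcal/mol; best chair for trans: E = 1.05 kcal/mol.
The cis isomer is lower by 1.05 kcal/mol.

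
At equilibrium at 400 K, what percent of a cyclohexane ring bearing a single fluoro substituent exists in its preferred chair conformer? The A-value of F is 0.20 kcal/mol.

56.3%

One chair has the fluoro group axial (E = 0.20 kcal/mol) and the other has it equatorial (E = 0).
ΔG = 0.20 kcal/mol between the two chairs.
K = exp(ΔG/RT) with R = 1.987×10⁻³ kcal mol⁻¹ K⁻¹ and T = 400 K gives K ≈ 1.29.
Fraction in the lower-energy chair = K/(K+1) = 56.3%.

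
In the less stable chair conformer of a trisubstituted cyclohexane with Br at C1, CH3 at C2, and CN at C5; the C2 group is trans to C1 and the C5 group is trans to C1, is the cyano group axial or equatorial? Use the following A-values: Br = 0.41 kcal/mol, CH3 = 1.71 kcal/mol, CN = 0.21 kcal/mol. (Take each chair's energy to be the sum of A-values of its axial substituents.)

equatorial

Chair I (bromo axial, methyl axial, cyano equatorial): E = 2.12 kcal/mol.
Chair II (bromo equatorial, methyl equatorial, cyano axial): E = 0.21 kcal/mol.
Chair I is the less stable (higher-energy) conformer, and in that chair the cyano group is equatorial.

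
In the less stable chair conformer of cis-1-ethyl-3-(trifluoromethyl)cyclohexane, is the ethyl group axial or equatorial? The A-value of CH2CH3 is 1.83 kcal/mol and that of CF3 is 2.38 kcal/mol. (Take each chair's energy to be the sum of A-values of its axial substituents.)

C1 and C3 have the same parity, so for the cis isomer the two substituents are e,e in one chair and a,a in the other.
Chair I (ethyl axial, trifluoromethyl axial): E = 4.21 kcal/mol.
Chair II (ethyl equatorial, trifluoromethyl equatorial): E = 0.00 kcal/mol.
Chair I is the less stable (higher-energy) conformer, and in that chair the ethyl group is axial.

axial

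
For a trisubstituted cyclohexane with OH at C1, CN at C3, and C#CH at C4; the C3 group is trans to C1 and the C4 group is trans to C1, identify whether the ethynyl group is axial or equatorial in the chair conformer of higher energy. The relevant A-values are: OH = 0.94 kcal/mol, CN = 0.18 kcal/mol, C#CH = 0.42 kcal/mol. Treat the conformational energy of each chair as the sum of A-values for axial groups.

axial

Chair I (hydroxyl axial, cyano equatorial, ethynyl axial): E = 1.36 kcal/mol.
Chair II (hydroxyl equatorial, cyano axial, ethynyl equatorial): E = 0.18 kcal/mol.
Chair I is the less stable (higher-energy) conformer, and in that chair the ethynyl group is axial.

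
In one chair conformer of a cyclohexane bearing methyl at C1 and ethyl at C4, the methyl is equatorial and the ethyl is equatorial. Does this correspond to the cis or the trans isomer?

trans

C1 and C4 have opposite parity, so their axial bonds point in opposite directions.
With opposite-parity carbons, two substituents on the same face are one axial and one equatorial; opposite faces give both axial or both equatorial.
Here the groups are equatorial/equatorial → opposite face → trans.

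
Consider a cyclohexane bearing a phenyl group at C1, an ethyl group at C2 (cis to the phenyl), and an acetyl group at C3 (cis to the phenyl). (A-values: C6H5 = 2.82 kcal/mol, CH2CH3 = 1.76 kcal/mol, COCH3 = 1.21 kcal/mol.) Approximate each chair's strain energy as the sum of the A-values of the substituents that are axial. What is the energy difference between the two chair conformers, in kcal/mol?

Chair I (phenyl axial, ethyl equatorial, acetyl axial): E = 4.03 kcal/mol.
Chair II (phenyl equatorial, ethyl axial, acetyl equatorial): E = 1.76 kcal/mol.
ΔE = 4.03 − 1.76 = 2.27 kcal/mol; chair II is more stable.

2.27 kcal/mol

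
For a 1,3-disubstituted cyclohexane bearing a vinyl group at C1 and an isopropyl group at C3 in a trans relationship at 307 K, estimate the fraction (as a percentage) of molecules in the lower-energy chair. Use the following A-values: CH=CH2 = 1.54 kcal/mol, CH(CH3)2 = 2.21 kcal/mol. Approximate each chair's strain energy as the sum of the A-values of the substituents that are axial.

C1 and C3 have the same parity, so for the trans isomer the two substituents are one axial and one equatorial in each chair.
Chair I (vinyl axial, isopropyl equatorial): E = 1.54 kcal/mol; chair II (vinyl equatorial, isopropyl axial): E = 2.21 kcal/mol.
ΔG = 0.67 kcal/mol between the two chairs.
K = exp(ΔG/RT) with R = 1.987×10⁻³ kcal mol⁻¹ K⁻¹ and T = 307 K gives K ≈ 3.
Fraction in the lower-energy chair = K/(K+1) = 75.0%.

75.0%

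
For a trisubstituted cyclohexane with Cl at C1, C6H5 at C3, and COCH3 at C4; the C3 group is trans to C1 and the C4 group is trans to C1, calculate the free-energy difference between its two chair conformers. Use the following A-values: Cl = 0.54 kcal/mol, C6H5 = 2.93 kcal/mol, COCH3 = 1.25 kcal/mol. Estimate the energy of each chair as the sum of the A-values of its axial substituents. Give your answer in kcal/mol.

Chair I (chloro axial, phenyl equatorial, acetyl axial): E = 1.79 kcal/mol.
Chair II (chloro equatorial, phenyl axial, acetyl equatorial): E = 2.93 kcal/mol.
ΔE = 2.93 − 1.79 = 1.14 kcal/mol; chair I is more stable.

1.14 kcal/mol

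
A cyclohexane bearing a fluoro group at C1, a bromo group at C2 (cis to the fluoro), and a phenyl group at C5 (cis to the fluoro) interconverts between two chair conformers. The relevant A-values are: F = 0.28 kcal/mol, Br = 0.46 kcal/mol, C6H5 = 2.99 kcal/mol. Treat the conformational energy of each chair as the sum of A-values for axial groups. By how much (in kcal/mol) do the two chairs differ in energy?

2.81 kcal/mol

Chair I (fluoro axial, bromo equatorial, phenyl axial): E = 3.27 kcal/mol.
Chair II (fluoro equatorial, bromo axial, phenyl equatorial): E = 0.46 kcal/mol.
ΔE = 3.27 − 0.46 = 2.81 kcal/mol; chair II is more stable.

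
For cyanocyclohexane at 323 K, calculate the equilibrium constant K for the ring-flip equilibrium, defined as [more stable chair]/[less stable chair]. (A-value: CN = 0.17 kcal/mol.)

One chair has the cyano group axial (E = 0.17 kcal/mol) and the other has it equatorial (E = 0).
ΔG = 0.17 kcal/mol between the two chairs.
K = exp(ΔG/RT) with R = 1.987×10⁻³ kcal mol⁻¹ K⁻¹ and T = 323 K gives K ≈ 1.3.

K ≈ 1.30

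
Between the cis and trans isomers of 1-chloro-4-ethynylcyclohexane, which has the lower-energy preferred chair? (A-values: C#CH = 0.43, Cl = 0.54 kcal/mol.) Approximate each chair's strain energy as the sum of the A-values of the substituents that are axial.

trans

At 1,4 positions (parity opposite): cis → (a,e or e,a); trans → (e,e or a,a).
Best chair for cis: E = 0.43 kcal/mol; best chair for trans: E = 0.00 kcal/mol.
The trans isomer is lower by 0.43 kcal/mol.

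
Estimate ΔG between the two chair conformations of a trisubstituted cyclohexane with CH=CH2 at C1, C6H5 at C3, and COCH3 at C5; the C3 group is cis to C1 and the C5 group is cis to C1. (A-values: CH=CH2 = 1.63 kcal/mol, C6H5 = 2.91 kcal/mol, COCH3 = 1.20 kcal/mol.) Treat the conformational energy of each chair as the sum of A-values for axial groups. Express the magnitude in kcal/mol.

Chair I (vinyl axial, phenyl axial, acetyl axial): E = 5.74 kcal/mol.
Chair II (vinyl equatorial, phenyl equatorial, acetyl equatorial): E = 0.00 kcal/mol.
ΔE = 5.74 − 0.00 = 5.74 kcal/mol; chair II is more stable.

5.74 kcal/mol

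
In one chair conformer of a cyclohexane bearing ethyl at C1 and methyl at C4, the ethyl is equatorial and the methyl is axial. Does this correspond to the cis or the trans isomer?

cis

C1 and C4 have opposite parity, so their axial bonds point in opposite directions.
With opposite-parity carbons, two substituents on the same face are one axial and one equatorial; opposite faces give both axial or both equatorial.
Here the groups are equatorial/axial → same face → cis.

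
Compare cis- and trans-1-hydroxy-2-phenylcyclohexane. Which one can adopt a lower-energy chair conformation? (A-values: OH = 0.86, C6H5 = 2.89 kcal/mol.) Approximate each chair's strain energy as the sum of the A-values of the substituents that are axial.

At 1,2 positions (parity opposite): cis → (a,e or e,a); trans → (e,e or a,a).
Best chair for cis: E = 0.86 kcal/mol; best chair for trans: E = 0.00 kcal/mol.
The trans isomer is lower by 0.86 kcal/mol.

trans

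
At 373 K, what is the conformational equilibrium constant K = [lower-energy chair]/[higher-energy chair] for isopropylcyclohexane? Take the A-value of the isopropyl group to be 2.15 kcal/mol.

K ≈ 18.2

One chair has the isopropyl group axial (E = 2.15 kcal/mol) and the other has it equatorial (E = 0).
ΔG = 2.15 kcal/mol between the two chairs.
K = exp(ΔG/RT) with R = 1.987×10⁻³ kcal mol⁻¹ K⁻¹ and T = 373 K gives K ≈ 18.2.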